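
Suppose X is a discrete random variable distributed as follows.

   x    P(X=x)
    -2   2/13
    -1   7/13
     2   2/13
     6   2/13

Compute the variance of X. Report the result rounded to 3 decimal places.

7.160

E[X] = (2/13)·(-2) + (7/13)·(-1) + (2/13)·2 + (2/13)·6 = 5/13
E[X²] = (2/13)·4 + (7/13)·1 + (2/13)·4 + (2/13)·36 = 95/13
Var(X) = 95/13 − (5/13)² = 1210/169 ≈ 7.160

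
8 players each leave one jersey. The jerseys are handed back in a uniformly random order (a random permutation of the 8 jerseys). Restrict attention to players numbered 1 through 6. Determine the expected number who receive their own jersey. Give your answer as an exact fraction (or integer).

3/4

Let Xᵢ = 1 if person i gets their own jersey. For each i, P(Xᵢ=1) = 1/8.
By linearity of expectation, E[X₁+…+X_6] = 6·(1/8) = 3/4.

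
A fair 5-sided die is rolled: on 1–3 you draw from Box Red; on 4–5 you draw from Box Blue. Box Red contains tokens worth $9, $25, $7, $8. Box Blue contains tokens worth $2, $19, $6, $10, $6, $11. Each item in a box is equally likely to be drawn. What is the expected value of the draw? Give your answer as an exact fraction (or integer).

219/20 dollars

E[X | Box Red] = (9 + 25 + 7 + 8)/4 = 49/4
E[X | Box Blue] = (2 + 19 + 6 + 10 + 6 + 11)/6 = 9
E[X] = (3/5)·49/4 + (2/5)·9 = 219/20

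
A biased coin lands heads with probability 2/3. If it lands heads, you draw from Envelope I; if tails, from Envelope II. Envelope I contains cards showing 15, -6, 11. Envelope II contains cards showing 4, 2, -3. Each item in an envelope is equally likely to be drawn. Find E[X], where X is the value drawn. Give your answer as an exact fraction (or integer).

E[X | Envelope I] = (15 − 6 + 11)/3 = 20/3
E[X | Envelope II] = (4 + 2 − 3)/3 = 1
E[X] = (2/3)·20/3 + (1/3)·1 = 43/9

43/9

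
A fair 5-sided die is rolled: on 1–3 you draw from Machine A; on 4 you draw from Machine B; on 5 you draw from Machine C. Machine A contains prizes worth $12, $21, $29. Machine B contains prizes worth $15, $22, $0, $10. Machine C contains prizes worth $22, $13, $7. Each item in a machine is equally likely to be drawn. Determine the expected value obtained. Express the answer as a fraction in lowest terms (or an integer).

E[X | Machine A] = (12 + 21 + 29)/3 = 62/3
E[X | Machine B] = (15 + 22 + 0 + 10)/4 = 47/4
E[X | Machine C] = (22 + 13 + 7)/3 = 14
E[X] = (3/5)·62/3 + (1/5)·47/4 + (1/5)·14 = 351/20

351/20 dollars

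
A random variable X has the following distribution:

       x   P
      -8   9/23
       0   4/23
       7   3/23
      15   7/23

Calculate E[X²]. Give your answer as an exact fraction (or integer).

E[X²] = (9/23)·64 + (4/23)·0 + (3/23)·49 + (7/23)·225
     = 2298/23

2298/23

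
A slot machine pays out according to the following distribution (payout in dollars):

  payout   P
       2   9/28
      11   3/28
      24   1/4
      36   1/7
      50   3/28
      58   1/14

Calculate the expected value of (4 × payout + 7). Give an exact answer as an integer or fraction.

E[4x+7] = (9/28)·15 + (3/28)·51 + (1/4)·103 + (1/7)·151 + (3/28)·207 + (1/14)·239
     = 678/7

678/7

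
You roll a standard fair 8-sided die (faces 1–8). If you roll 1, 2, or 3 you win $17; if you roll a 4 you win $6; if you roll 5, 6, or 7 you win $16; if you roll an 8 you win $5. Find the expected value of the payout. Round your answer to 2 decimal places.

E[payout] = (1/8)·5 + (1/8)·6 + (3/8)·16 + (3/8)·17 = 55/4
≈ $13.75

$13.75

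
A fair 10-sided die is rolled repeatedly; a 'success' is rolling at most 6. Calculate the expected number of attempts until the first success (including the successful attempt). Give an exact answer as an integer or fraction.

5/3

For a geometric distribution, E[trials] = 1/p = 1/(3/5) = 5/3.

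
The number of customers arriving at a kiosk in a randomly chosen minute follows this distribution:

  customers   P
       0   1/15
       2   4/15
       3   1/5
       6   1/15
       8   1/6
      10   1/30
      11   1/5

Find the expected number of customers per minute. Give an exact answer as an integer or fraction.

27/5

E[X] = (1/15)·0 + (4/15)·2 + (1/5)·3 + (1/15)·6 + (1/6)·8 + (1/30)·10 + (1/5)·11
     = 27/5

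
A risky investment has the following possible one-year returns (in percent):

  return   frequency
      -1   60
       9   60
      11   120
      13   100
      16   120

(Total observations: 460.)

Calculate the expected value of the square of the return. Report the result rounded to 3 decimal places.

Total = 460, so P(return=-1) = 60/460, etc.
E[X²] = (3/23)·1 + (3/23)·81 + (6/23)·121 + (5/23)·169 + (6/23)·256
     = 3353/23 ≈ 145.783

145.783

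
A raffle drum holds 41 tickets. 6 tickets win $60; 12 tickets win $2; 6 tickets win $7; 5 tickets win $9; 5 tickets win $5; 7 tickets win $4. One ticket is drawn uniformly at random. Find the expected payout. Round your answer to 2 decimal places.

E[payout] = (6/41)·60 + (12/41)·2 + (6/41)·7 + (5/41)·9 + (5/41)·5 + (7/41)·4 = 524/41
≈ $12.78

$12.78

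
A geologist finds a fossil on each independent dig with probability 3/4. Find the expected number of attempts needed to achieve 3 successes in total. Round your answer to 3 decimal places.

By linearity (sum of 3 independent geometric waits), E[trials] = 3/p = 3/(3/4) = 4.
≈ 4.000

4.000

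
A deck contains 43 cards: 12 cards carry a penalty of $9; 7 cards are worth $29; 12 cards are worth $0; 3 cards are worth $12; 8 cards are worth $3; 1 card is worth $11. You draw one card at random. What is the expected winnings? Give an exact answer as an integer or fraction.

166/43 dollars

E[payout] = (12/43)·(-9) + (7/43)·29 + (12/43)·0 + (3/43)·12 + (8/43)·3 + (1/43)·11 = 166/43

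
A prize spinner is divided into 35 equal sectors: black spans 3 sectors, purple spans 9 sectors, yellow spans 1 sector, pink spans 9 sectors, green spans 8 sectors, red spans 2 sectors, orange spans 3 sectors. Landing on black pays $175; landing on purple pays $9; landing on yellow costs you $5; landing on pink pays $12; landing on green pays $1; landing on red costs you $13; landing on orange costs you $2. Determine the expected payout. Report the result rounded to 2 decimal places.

E[payout] = (3/35)·175 + (9/35)·9 + (1/35)·(-5) + (9/35)·12 + (8/35)·1 + (2/35)·(-13) + (3/35)·(-2) = 137/7
≈ $19.57

$19.57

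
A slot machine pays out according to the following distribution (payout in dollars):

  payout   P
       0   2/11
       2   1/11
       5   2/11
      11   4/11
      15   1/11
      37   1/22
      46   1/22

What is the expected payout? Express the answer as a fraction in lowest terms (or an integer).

E[X] = (2/11)·0 + (1/11)·2 + (2/11)·5 + (4/11)·11 + (1/11)·15 + (1/22)·37 + (1/22)·46
     = 225/22

225/22 dollars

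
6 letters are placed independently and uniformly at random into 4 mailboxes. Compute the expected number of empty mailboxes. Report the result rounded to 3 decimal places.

0.712

Let Xⱼ=1 if mailbox j is empty. P(Xⱼ=1) = ((4-1)/4)^6 = 729/4096.
By linearity, E[#empty] = 4·729/4096 = 729/1024.
≈ 0.712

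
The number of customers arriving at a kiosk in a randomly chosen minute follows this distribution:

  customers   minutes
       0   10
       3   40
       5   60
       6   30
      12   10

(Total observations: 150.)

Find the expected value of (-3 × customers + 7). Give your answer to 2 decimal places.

Total = 150, so P(customers=0) = 10/150, etc.
E[-3x+7] = (1/15)·7 + (4/15)·(-2) + (2/5)·(-8) + (1/5)·(-11) + (1/15)·(-29)
     = -37/5 ≈ -7.40

-7.40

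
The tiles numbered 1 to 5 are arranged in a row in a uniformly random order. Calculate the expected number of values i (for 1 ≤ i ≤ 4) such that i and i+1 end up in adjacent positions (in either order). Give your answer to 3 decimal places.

For each i ∈ {1,…,4}, let Xᵢ = 1 if i and i+1 are adjacent. P(Xᵢ=1) = 2·(5−1)!/5! = 2/5.
By linearity, E[ΣXᵢ] = (4)·(2/5) = 8/5.
≈ 1.600

1.600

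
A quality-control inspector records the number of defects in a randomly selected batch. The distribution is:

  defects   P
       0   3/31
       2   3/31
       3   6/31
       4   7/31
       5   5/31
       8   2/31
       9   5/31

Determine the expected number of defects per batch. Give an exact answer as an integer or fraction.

138/31

E[X] = (3/31)·0 + (3/31)·2 + (6/31)·3 + (7/31)·4 + (5/31)·5 + (2/31)·8 + (5/31)·9
     = 138/31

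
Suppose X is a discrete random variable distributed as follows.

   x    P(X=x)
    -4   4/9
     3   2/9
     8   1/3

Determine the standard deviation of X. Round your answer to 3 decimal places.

5.294

E[X] = 14/9, E[X²] = 274/9
Var(X) = E[X²] − (E[X])² = 274/9 − 196/81 = 2270/81
SD(X) = √(2270/81) ≈ 5.294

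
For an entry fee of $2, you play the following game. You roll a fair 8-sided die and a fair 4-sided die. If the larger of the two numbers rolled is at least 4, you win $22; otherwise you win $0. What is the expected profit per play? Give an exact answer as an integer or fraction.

E[payout] = (9/32)·0 + (23/32)·22 = 253/16
Expected profit = 253/16 − 2 = 221/16

221/16 dollars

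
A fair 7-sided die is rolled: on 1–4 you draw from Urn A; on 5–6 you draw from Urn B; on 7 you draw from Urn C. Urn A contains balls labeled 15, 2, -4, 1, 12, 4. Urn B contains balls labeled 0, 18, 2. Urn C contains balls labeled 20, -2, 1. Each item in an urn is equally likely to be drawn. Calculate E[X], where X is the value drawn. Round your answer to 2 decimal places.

5.67

E[X | Urn A] = (15 + 2 − 4 + 1 + 12 + 4)/6 = 5
E[X | Urn B] = (0 + 18 + 2)/3 = 20/3
E[X | Urn C] = (20 − 2 + 1)/3 = 19/3
E[X] = (4/7)·5 + (2/7)·20/3 + (1/7)·19/3 = 17/3 ≈ 5.67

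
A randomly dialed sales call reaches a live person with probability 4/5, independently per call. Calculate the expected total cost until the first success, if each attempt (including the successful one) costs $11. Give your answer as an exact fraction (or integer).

55/4 dollars

E[#attempts] = 1/p = 5/4; E[cost] = 11·5/4 = 55/4.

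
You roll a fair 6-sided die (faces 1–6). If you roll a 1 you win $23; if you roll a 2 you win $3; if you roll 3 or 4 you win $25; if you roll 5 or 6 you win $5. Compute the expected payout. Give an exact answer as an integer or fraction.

E[payout] = (1/6)·3 + (1/3)·5 + (1/6)·23 + (1/3)·25 = 43/3

43/3 dollars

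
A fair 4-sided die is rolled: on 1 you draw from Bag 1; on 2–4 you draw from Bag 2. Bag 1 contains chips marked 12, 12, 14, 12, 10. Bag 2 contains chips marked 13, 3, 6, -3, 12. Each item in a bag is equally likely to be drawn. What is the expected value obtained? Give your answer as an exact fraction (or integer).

E[X | Bag 1] = (12 + 12 + 14 + 12 + 10)/5 = 12
E[X | Bag 2] = (13 + 3 + 6 − 3 + 12)/5 = 31/5
E[X] = (1/4)·12 + (3/4)·31/5 = 153/20

153/20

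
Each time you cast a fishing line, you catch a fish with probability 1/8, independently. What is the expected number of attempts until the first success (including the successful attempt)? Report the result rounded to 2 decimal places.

8.00

For a geometric distribution, E[trials] = 1/p = 1/(1/8) = 8.
≈ 8.00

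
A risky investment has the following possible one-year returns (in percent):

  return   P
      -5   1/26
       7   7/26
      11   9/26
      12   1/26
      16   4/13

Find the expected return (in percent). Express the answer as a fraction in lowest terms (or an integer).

E[X] = (1/26)·(-5) + (7/26)·7 + (9/26)·11 + (1/26)·12 + (4/13)·16
     = 283/26

283/26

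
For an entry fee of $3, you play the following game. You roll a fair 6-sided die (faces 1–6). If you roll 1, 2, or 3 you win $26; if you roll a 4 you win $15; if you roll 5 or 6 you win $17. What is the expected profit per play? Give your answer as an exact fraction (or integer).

109/6 dollars

E[payout] = (1/6)·15 + (1/3)·17 + (1/2)·26 = 127/6
Expected profit = 127/6 − 3 = 109/6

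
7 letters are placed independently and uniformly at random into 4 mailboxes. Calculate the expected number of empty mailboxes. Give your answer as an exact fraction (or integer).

Let Xⱼ=1 if mailbox j is empty. P(Xⱼ=1) = ((4-1)/4)^7 = 2187/16384.
By linearity, E[#empty] = 4·2187/16384 = 2187/4096.

2187/4096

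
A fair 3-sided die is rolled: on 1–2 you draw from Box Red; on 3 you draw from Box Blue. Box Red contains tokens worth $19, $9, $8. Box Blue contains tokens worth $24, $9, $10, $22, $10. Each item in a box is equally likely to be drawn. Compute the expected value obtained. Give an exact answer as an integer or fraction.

E[X | Box Red] = (19 + 9 + 8)/3 = 12
E[X | Box Blue] = (24 + 9 + 10 + 22 + 10)/5 = 15
E[X] = (2/3)·12 + (1/3)·15 = 13

$13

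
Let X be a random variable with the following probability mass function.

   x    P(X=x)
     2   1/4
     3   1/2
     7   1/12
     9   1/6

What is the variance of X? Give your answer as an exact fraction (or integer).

923/144

E[X] = (1/4)·2 + (1/2)·3 + (1/12)·7 + (1/6)·9 = 49/12
E[X²] = (1/4)·4 + (1/2)·9 + (1/12)·49 + (1/6)·81 = 277/12
Var(X) = 277/12 − (49/12)² = 923/144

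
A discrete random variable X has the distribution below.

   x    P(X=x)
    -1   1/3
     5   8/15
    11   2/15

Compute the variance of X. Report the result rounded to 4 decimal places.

15.3600

E[X] = (1/3)·(-1) + (8/15)·5 + (2/15)·11 = 19/5
E[X²] = (1/3)·1 + (8/15)·25 + (2/15)·121 = 149/5
Var(X) = 149/5 − (19/5)² = 384/25 ≈ 15.3600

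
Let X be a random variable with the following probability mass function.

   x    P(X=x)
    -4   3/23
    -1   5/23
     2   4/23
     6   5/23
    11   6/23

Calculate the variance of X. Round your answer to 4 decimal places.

E[X] = (3/23)·(-4) + (5/23)·(-1) + (4/23)·2 + (5/23)·6 + (6/23)·11 = 87/23
E[X²] = (3/23)·16 + (5/23)·1 + (4/23)·4 + (5/23)·36 + (6/23)·121 = 975/23
Var(X) = 975/23 − (87/23)² = 14856/529 ≈ 28.0832

28.0832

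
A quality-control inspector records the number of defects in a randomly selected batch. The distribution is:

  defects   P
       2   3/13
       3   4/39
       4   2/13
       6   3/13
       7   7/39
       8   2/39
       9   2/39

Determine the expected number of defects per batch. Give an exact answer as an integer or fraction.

E[X] = (3/13)·2 + (4/39)·3 + (2/13)·4 + (3/13)·6 + (7/39)·7 + (2/39)·8 + (2/39)·9
     = 191/39

191/39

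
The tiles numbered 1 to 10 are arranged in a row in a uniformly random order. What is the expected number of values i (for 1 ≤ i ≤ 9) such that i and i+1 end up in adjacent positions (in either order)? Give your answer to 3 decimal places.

For each i ∈ {1,…,9}, let Xᵢ = 1 if i and i+1 are adjacent. P(Xᵢ=1) = 2·(10−1)!/10! = 2/10.
By linearity, E[ΣXᵢ] = (9)·(2/10) = 9/5.
≈ 1.800

1.800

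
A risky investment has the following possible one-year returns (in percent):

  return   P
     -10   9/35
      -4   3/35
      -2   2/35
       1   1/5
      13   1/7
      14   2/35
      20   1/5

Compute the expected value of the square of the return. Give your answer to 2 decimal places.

142.86

E[X²] = (9/35)·100 + (3/35)·16 + (2/35)·4 + (1/5)·1 + (1/7)·169 + (2/35)·196 + (1/5)·400
     = 1000/7 ≈ 142.86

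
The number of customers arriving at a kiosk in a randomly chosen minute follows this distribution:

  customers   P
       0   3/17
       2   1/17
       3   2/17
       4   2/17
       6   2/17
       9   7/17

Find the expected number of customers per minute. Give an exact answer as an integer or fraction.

E[X] = (3/17)·0 + (1/17)·2 + (2/17)·3 + (2/17)·4 + (2/17)·6 + (7/17)·9
     = 91/17

91/17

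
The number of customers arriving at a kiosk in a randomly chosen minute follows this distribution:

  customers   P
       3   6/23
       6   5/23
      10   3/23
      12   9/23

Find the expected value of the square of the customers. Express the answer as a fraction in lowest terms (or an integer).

1830/23

E[X²] = (6/23)·9 + (5/23)·36 + (3/23)·100 + (9/23)·144
     = 1830/23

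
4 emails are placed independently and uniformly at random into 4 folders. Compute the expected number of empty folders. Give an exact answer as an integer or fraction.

81/64

Let Xⱼ=1 if folder j is empty. P(Xⱼ=1) = ((4-1)/4)^4 = 81/256.
By linearity, E[#empty] = 4·81/256 = 81/64.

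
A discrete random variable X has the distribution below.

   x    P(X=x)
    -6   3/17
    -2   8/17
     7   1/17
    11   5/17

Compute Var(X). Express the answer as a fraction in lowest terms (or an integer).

12714/289

E[X] = (3/17)·(-6) + (8/17)·(-2) + (1/17)·7 + (5/17)·11 = 28/17
E[X²] = (3/17)·36 + (8/17)·4 + (1/17)·49 + (5/17)·121 = 794/17
Var(X) = 794/17 − (28/17)² = 12714/289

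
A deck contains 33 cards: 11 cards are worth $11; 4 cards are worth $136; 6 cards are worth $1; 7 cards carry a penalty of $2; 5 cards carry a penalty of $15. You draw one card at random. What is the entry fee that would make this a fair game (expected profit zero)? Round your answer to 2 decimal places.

$17.64

E[payout] = (11/33)·11 + (4/33)·136 + (6/33)·1 + (7/33)·(-2) + (5/33)·(-15) = 194/11
Fair fee = E[payout] = 194/11 ≈ $17.64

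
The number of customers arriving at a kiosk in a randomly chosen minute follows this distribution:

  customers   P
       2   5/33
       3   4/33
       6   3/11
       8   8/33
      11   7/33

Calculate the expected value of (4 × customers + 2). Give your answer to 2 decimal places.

E[4x+2] = (5/33)·10 + (4/33)·14 + (3/11)·26 + (8/33)·34 + (7/33)·46
     = 934/33 ≈ 28.30

28.30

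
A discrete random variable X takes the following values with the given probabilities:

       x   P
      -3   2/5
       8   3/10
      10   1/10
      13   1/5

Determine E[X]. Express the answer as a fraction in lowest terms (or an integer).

24/5

E[X] = (2/5)·(-3) + (3/10)·8 + (1/10)·10 + (1/5)·13
     = 24/5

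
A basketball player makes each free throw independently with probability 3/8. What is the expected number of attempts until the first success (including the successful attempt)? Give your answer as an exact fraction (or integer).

For a geometric distribution, E[trials] = 1/p = 1/(3/8) = 8/3.

8/3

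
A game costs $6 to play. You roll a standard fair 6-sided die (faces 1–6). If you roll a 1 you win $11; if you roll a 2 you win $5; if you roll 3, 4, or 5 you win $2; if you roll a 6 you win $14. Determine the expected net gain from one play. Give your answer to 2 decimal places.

E[payout] = (1/2)·2 + (1/6)·5 + (1/6)·11 + (1/6)·14 = 6
Expected profit = 6 − 6 = 0 ≈ $0.00

$0.00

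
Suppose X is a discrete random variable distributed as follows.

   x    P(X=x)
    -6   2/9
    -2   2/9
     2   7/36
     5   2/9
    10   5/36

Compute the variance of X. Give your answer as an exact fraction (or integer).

2258/81

E[X] = (2/9)·(-6) + (2/9)·(-2) + (7/36)·2 + (2/9)·5 + (5/36)·10 = 10/9
E[X²] = (2/9)·36 + (2/9)·4 + (7/36)·4 + (2/9)·25 + (5/36)·100 = 262/9
Var(X) = 262/9 − (10/9)² = 2258/81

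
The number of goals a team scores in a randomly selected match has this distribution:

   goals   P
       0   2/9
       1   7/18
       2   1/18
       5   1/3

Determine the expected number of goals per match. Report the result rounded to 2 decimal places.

E[X] = (2/9)·0 + (7/18)·1 + (1/18)·2 + (1/3)·5
     = 13/6 ≈ 2.17

2.17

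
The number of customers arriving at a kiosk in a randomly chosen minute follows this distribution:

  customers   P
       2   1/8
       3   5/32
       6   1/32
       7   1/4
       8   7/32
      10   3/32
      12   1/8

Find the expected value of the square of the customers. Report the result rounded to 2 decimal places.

56.66

E[X²] = (1/8)·4 + (5/32)·9 + (1/32)·36 + (1/4)·49 + (7/32)·64 + (3/32)·100 + (1/8)·144
     = 1813/32 ≈ 56.66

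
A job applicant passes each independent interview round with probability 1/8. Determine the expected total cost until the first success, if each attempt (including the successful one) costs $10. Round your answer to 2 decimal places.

$80.00

E[#attempts] = 1/p = 8; E[cost] = 10·8 = 80.
≈ 80.00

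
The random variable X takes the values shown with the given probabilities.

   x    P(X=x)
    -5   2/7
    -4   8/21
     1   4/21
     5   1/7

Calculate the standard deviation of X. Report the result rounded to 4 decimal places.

E[X] = -43/21, E[X²] = 17
Var(X) = E[X²] − (E[X])² = 17 − 1849/441 = 5648/441
SD(X) = √(5648/441) ≈ 3.5787

3.5787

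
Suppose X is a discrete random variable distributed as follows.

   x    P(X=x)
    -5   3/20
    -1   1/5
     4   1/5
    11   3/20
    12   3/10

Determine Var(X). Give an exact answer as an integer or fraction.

E[X] = (3/20)·(-5) + (1/5)·(-1) + (1/5)·4 + (3/20)·11 + (3/10)·12 = 51/10
E[X²] = (3/20)·25 + (1/5)·1 + (1/5)·16 + (3/20)·121 + (3/10)·144 = 137/2
Var(X) = 137/2 − (51/10)² = 4249/100

4249/100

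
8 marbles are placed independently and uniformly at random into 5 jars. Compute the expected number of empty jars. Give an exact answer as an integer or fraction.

65536/78125

Let Xⱼ=1 if jar j is empty. P(Xⱼ=1) = ((5-1)/5)^8 = 65536/390625.
By linearity, E[#empty] = 5·65536/390625 = 65536/78125.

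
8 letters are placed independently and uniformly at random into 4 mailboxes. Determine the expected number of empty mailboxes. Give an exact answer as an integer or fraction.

6561/16384

Let Xⱼ=1 if mailbox j is empty. P(Xⱼ=1) = ((4-1)/4)^8 = 6561/65536.
By linearity, E[#empty] = 4·6561/65536 = 6561/16384.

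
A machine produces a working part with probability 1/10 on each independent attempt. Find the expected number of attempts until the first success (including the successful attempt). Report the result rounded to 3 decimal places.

For a geometric distribution, E[trials] = 1/p = 1/(1/10) = 10.
≈ 10.000

10.000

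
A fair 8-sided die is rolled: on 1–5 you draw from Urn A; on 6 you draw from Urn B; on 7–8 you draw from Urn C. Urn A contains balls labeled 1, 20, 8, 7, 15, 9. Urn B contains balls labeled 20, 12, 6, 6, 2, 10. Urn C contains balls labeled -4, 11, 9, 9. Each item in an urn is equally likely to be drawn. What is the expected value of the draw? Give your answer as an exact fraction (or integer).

431/48

E[X | Urn A] = (1 + 20 + 8 + 7 + 15 + 9)/6 = 10
E[X | Urn B] = (20 + 12 + 6 + 6 + 2 + 10)/6 = 28/3
E[X | Urn C] = (-4 + 11 + 9 + 9)/4 = 25/4
E[X] = (5/8)·10 + (1/8)·28/3 + (1/4)·25/4 = 431/48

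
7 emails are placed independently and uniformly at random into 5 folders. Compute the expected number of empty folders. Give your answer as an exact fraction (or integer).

16384/15625

Let Xⱼ=1 if folder j is empty. P(Xⱼ=1) = ((5-1)/5)^7 = 16384/78125.
By linearity, E[#empty] = 5·16384/78125 = 16384/15625.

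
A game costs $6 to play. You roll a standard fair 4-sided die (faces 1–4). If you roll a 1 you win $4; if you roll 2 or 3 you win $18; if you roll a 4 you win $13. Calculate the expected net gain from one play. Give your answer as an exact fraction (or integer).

29/4 dollars

E[payout] = (1/4)·4 + (1/4)·13 + (1/2)·18 = 53/4
Expected profit = 53/4 − 6 = 29/4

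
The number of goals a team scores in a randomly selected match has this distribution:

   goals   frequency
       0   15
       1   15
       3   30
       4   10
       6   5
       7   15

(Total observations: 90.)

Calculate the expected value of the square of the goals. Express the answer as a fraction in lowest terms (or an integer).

136/9

Total = 90, so P(goals=0) = 15/90, etc.
E[X²] = (1/6)·0 + (1/6)·1 + (1/3)·9 + (1/9)·16 + (1/18)·36 + (1/6)·49
     = 136/9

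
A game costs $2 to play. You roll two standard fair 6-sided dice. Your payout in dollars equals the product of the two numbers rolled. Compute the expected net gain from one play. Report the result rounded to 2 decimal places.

$10.25

Distribution of the product of the two numbers rolled: 1 w.p. 1/36, 2 w.p. 1/18, 3 w.p. 1/18, 4 w.p. 1/12, 5 w.p. 1/18, 6 w.p. 1/9, …
E[payout] = (1/36)·1 + (1/18)·2 + (1/18)·3 + (1/12)·4 + (1/18)·5 + (1/9)·6 + (1/18)·8 + (1/36)·9 + (1/18)·10 + (1/9)·12 + (1/18)·15 + (1/36)·16 + (1/18)·18 + (1/18)·20 + (1/18)·24 + (1/36)·25 + (1/18)·30 + (1/36)·36 = 49/4
Expected profit = 49/4 − 2 = 41/4 ≈ $10.25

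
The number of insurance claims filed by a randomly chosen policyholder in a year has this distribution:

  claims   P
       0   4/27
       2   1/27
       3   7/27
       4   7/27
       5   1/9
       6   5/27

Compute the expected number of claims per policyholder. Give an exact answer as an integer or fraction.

E[X] = (4/27)·0 + (1/27)·2 + (7/27)·3 + (7/27)·4 + (1/9)·5 + (5/27)·6
     = 32/9

32/9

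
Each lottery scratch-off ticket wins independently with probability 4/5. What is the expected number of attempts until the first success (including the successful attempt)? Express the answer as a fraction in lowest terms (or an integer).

5/4

For a geometric distribution, E[trials] = 1/p = 1/(4/5) = 5/4.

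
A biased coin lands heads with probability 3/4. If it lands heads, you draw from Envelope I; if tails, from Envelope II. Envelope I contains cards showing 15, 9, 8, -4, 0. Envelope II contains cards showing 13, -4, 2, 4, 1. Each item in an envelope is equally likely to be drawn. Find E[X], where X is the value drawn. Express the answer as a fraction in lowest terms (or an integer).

E[X | Envelope I] = (15 + 9 + 8 − 4 + 0)/5 = 28/5
E[X | Envelope II] = (13 − 4 + 2 + 4 + 1)/5 = 16/5
E[X] = (3/4)·28/5 + (1/4)·16/5 = 5

5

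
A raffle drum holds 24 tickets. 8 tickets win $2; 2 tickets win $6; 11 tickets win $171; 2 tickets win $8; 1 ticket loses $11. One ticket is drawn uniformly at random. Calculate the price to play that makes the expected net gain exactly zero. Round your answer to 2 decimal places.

$79.75

E[payout] = (8/24)·2 + (2/24)·6 + (11/24)·171 + (2/24)·8 + (1/24)·(-11) = 319/4
Fair fee = E[payout] = 319/4 ≈ $79.75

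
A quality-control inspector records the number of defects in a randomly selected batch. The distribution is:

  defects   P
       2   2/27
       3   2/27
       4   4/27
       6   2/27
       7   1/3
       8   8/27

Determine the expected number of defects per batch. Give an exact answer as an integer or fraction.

55/9

E[X] = (2/27)·2 + (2/27)·3 + (4/27)·4 + (2/27)·6 + (1/3)·7 + (8/27)·8
     = 55/9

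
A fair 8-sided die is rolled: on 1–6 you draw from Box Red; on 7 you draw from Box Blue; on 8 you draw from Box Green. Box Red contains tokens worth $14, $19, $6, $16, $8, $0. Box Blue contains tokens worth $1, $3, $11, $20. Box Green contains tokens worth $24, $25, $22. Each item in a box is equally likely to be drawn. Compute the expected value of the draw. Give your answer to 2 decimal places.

E[X | Box Red] = (14 + 19 + 6 + 16 + 8 + 0)/6 = 21/2
E[X | Box Blue] = (1 + 3 + 11 + 20)/4 = 35/4
E[X | Box Green] = (24 + 25 + 22)/3 = 71/3
E[X] = (3/4)·21/2 + (1/8)·35/4 + (1/8)·71/3 = 1145/96 ≈ 11.93

$11.93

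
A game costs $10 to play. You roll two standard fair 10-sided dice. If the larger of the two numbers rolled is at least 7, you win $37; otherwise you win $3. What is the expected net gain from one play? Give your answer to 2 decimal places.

$14.76

E[payout] = (9/25)·3 + (16/25)·37 = 619/25
Expected profit = 619/25 − 10 = 369/25 ≈ $14.76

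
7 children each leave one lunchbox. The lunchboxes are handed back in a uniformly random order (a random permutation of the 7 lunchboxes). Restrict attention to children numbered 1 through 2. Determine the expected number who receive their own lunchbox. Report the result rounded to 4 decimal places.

Let Xᵢ = 1 if person i gets their own lunchbox. For each i, P(Xᵢ=1) = 1/7.
By linearity of expectation, E[X₁+…+X_2] = 2·(1/7) = 2/7.
≈ 0.2857

0.2857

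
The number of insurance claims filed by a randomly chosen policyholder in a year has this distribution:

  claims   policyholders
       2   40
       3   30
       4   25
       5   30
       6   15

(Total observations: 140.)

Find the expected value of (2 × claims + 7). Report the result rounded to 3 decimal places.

14.286

Total = 140, so P(claims=2) = 40/140, etc.
E[2x+7] = (2/7)·11 + (3/14)·13 + (5/28)·15 + (3/14)·17 + (3/28)·19
     = 100/7 ≈ 14.286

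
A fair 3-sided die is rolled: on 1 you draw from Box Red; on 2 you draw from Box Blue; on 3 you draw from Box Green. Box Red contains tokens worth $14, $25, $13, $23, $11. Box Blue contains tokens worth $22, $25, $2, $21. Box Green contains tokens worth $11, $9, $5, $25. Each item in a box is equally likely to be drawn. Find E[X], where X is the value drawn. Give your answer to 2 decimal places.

$15.73

E[X | Box Red] = (14 + 25 + 13 + 23 + 11)/5 = 86/5
E[X | Box Blue] = (22 + 25 + 2 + 21)/4 = 35/2
E[X | Box Green] = (11 + 9 + 5 + 25)/4 = 25/2
E[X] = (1/3)·86/5 + (1/3)·35/2 + (1/3)·25/2 = 236/15 ≈ 15.73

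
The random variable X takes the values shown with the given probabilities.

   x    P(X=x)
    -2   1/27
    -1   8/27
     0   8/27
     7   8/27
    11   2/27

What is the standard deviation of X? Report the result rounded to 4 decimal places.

4.1932

E[X] = 68/27, E[X²] = 646/27
Var(X) = E[X²] − (E[X])² = 646/27 − 4624/729 = 12818/729
SD(X) = √(12818/729) ≈ 4.1932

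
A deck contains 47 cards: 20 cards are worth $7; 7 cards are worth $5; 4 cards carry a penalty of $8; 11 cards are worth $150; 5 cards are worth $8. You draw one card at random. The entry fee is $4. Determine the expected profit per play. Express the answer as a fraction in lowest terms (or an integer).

E[payout] = (20/47)·7 + (7/47)·5 + (4/47)·(-8) + (11/47)·150 + (5/47)·8 = 39
Expected profit = 39 − 4 = 35

$35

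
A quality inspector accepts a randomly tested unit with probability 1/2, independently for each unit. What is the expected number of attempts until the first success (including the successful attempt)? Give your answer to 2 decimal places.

2.00

For a geometric distribution, E[trials] = 1/p = 1/(1/2) = 2.
≈ 2.00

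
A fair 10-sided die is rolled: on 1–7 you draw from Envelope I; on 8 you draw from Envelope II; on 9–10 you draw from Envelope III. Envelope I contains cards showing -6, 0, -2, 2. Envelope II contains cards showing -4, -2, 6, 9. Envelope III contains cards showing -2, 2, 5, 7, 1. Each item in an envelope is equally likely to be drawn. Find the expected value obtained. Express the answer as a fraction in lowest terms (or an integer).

E[X | Envelope I] = (-6 + 0 − 2 + 2)/4 = -3/2
E[X | Envelope II] = (-4 − 2 + 6 + 9)/4 = 9/4
E[X | Envelope III] = (-2 + 2 + 5 + 7 + 1)/5 = 13/5
E[X] = (7/10)·(-3/2) + (1/10)·9/4 + (1/5)·13/5 = -61/200

-61/200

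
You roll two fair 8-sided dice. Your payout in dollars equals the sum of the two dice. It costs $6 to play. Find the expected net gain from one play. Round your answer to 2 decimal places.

Distribution of the sum of the two dice: 2 w.p. 1/64, 3 w.p. 1/32, 4 w.p. 3/64, 5 w.p. 1/16, 6 w.p. 5/64, 7 w.p. 3/32, …
E[payout] = (1/64)·2 + (1/32)·3 + (3/64)·4 + (1/16)·5 + (5/64)·6 + (3/32)·7 + (7/64)·8 + (1/8)·9 + (7/64)·10 + (3/32)·11 + (5/64)·12 + (1/16)·13 + (3/64)·14 + (1/32)·15 + (1/64)·16 = 9
Expected profit = 9 − 6 = 3 ≈ $3.00

$3.00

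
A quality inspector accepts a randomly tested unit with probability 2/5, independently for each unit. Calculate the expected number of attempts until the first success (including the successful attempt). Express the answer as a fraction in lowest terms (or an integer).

5/2

For a geometric distribution, E[trials] = 1/p = 1/(2/5) = 5/2.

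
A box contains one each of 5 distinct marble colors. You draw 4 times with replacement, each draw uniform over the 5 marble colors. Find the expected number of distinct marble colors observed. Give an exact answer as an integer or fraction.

Let Xⱼ=1 if type j appears at least once. P(Xⱼ=1) = 1 − ((5−1)/5)^4 = 369/625.
E[#distinct] = 5·369/625 = 369/125.

369/125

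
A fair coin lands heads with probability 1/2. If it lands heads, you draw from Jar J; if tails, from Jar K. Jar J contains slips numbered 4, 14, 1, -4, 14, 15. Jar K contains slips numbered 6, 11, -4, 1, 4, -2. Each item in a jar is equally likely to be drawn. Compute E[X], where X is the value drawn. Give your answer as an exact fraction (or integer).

E[X | Jar J] = (4 + 14 + 1 − 4 + 14 + 15)/6 = 22/3
E[X | Jar K] = (6 + 11 − 4 + 1 + 4 − 2)/6 = 8/3
E[X] = (1/2)·22/3 + (1/2)·8/3 = 5

5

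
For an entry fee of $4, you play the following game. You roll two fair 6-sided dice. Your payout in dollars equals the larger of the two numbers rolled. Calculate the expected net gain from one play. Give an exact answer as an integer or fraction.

Distribution of the larger of the two numbers rolled: 1 w.p. 1/36, 2 w.p. 1/12, 3 w.p. 5/36, 4 w.p. 7/36, 5 w.p. 1/4, 6 w.p. 11/36
E[payout] = (1/36)·1 + (1/12)·2 + (5/36)·3 + (7/36)·4 + (1/4)·5 + (11/36)·6 = 161/36
Expected profit = 161/36 − 4 = 17/36

17/36 dollars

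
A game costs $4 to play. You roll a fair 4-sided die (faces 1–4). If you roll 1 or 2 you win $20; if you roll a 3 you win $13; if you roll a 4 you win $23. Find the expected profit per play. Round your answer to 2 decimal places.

E[payout] = (1/4)·13 + (1/2)·20 + (1/4)·23 = 19
Expected profit = 19 − 4 = 15 ≈ $15.00

$15.00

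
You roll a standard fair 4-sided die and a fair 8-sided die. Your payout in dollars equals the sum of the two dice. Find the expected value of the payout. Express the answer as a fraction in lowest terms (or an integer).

$7

Distribution of the sum of the two dice: 2 w.p. 1/32, 3 w.p. 1/16, 4 w.p. 3/32, 5 w.p. 1/8, 6 w.p. 1/8, 7 w.p. 1/8, …
E[payout] = (1/32)·2 + (1/16)·3 + (3/32)·4 + (1/8)·5 + (1/8)·6 + (1/8)·7 + (1/8)·8 + (1/8)·9 + (3/32)·10 + (1/16)·11 + (1/32)·12 = 7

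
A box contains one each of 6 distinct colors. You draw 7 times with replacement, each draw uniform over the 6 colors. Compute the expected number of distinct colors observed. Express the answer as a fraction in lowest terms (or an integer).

Let Xⱼ=1 if type j appears at least once. P(Xⱼ=1) = 1 − ((6−1)/6)^7 = 201811/279936.
E[#distinct] = 6·201811/279936 = 201811/46656.

201811/46656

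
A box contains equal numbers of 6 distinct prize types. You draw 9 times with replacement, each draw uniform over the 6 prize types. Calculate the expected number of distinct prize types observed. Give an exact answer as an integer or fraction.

Let Xⱼ=1 if type j appears at least once. P(Xⱼ=1) = 1 − ((6−1)/6)^9 = 8124571/10077696.
E[#distinct] = 6·8124571/10077696 = 8124571/1679616.

8124571/1679616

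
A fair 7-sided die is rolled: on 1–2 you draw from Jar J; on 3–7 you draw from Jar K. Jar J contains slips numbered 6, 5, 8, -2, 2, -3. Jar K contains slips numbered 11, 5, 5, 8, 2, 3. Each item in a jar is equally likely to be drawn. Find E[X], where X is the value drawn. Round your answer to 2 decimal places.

E[X | Jar J] = (6 + 5 + 8 − 2 + 2 − 3)/6 = 8/3
E[X | Jar K] = (11 + 5 + 5 + 8 + 2 + 3)/6 = 17/3
E[X] = (2/7)·8/3 + (5/7)·17/3 = 101/21 ≈ 4.81

4.81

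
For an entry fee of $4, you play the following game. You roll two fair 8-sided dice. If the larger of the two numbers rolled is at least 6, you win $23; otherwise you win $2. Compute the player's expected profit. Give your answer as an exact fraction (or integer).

E[payout] = (25/64)·2 + (39/64)·23 = 947/64
Expected profit = 947/64 − 4 = 691/64

691/64 dollars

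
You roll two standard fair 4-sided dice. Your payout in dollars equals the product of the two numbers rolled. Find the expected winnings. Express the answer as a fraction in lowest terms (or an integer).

Distribution of the product of the two numbers rolled: 1 w.p. 1/16, 2 w.p. 1/8, 3 w.p. 1/8, 4 w.p. 3/16, 6 w.p. 1/8, 8 w.p. 1/8, …
E[payout] = (1/16)·1 + (1/8)·2 + (1/8)·3 + (3/16)·4 + (1/8)·6 + (1/8)·8 + (1/16)·9 + (1/8)·12 + (1/16)·16 = 25/4

25/4 dollars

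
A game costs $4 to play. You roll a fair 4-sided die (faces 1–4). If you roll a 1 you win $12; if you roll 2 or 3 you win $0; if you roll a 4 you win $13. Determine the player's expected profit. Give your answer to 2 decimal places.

$2.25

E[payout] = (1/2)·0 + (1/4)·12 + (1/4)·13 = 25/4
Expected profit = 25/4 − 4 = 9/4 ≈ $2.25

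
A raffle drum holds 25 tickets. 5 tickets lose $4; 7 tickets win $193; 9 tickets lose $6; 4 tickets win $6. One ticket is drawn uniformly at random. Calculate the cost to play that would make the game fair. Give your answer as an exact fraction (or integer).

E[payout] = (5/25)·(-4) + (7/25)·193 + (9/25)·(-6) + (4/25)·6 = 1301/25
Fair fee = E[payout] = 1301/25

1301/25 dollars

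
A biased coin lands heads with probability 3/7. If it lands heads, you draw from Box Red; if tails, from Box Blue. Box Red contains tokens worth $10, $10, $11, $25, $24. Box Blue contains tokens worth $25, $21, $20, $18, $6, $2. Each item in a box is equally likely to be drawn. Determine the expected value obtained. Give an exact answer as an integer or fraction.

E[X | Box Red] = (10 + 10 + 11 + 25 + 24)/5 = 16
E[X | Box Blue] = (25 + 21 + 20 + 18 + 6 + 2)/6 = 46/3
E[X] = (3/7)·16 + (4/7)·46/3 = 328/21

328/21 dollars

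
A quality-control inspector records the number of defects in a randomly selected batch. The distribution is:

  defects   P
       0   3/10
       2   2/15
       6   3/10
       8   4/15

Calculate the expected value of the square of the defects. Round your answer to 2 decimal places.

E[X²] = (3/10)·0 + (2/15)·4 + (3/10)·36 + (4/15)·64
     = 142/5 ≈ 28.40

28.40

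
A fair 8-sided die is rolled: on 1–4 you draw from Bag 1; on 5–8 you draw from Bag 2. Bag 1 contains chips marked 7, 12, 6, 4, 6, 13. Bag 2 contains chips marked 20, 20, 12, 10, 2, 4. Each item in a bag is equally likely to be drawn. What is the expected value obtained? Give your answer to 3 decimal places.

E[X | Bag 1] = (7 + 12 + 6 + 4 + 6 + 13)/6 = 8
E[X | Bag 2] = (20 + 20 + 12 + 10 + 2 + 4)/6 = 34/3
E[X] = (1/2)·8 + (1/2)·34/3 = 29/3 ≈ 9.667

9.667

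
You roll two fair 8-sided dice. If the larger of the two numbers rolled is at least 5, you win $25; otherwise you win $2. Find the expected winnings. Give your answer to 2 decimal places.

$19.25

E[payout] = (1/4)·2 + (3/4)·25 = 77/4
≈ $19.25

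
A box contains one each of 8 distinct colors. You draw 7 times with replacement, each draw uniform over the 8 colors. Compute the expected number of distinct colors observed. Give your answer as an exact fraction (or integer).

1273609/262144

Let Xⱼ=1 if type j appears at least once. P(Xⱼ=1) = 1 − ((8−1)/8)^7 = 1273609/2097152.
E[#distinct] = 8·1273609/2097152 = 1273609/262144.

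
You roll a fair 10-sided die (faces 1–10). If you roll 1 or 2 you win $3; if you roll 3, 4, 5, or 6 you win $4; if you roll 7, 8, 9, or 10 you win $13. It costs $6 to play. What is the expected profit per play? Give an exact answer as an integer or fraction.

E[payout] = (1/5)·3 + (2/5)·4 + (2/5)·13 = 37/5
Expected profit = 37/5 − 6 = 7/5

7/5 dollars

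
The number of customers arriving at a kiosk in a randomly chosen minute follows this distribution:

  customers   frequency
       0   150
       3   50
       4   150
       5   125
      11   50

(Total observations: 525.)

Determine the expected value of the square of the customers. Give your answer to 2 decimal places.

22.90

Total = 525, so P(customers=0) = 150/525, etc.
E[X²] = (2/7)·0 + (2/21)·9 + (2/7)·16 + (5/21)·25 + (2/21)·121
     = 481/21 ≈ 22.90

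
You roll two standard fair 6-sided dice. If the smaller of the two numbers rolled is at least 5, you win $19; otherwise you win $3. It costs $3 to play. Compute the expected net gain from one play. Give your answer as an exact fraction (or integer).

E[payout] = (8/9)·3 + (1/9)·19 = 43/9
Expected profit = 43/9 − 3 = 16/9

16/9 dollars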